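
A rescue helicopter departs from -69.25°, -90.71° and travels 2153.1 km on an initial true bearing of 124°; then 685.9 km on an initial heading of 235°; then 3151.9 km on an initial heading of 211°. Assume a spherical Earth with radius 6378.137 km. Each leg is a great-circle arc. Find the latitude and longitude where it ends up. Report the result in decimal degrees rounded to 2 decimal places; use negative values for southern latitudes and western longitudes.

Apply the spherical direct solution leg by leg, carrying full precision between legs.
Leg 1: from (-69.25°, -90.71°), δ = 2153.1/6378.137 = 0.337575 rad, θ = 124° → φ = -71.44°, λ = -31.11°.
Leg 2: from (-71.44°, -31.11°), δ = 685.9/6378.137 = 0.107539 rad, θ = 235° → φ = -74.17°, λ = -49.92°.
Leg 3: from (-74.17°, -49.92°), δ = 3151.9/6378.137 = 0.494173 rad, θ = 211° → φ = -73.31°, λ = -171.65°.

latitude -73.31°, longitude -171.65°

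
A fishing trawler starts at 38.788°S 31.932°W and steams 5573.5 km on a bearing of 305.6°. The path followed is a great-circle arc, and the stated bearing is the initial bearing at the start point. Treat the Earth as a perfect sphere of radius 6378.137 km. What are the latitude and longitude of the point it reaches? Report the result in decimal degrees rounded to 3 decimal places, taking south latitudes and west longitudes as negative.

latitude -3.105°, longitude -70.570°

Angular distance δ = d/R = 5573.5 / 6378.137 = 0.873845 rad.
Start latitude φ₁ = -0.676978 rad; initial bearing θ = 5.333726 rad.
Applying the spherical law of cosines for sides, sin φ₂ = sin φ₁ cos δ + cos φ₁ sin δ cos θ = -0.054168, so φ₂ = -3.105°.
For the longitude increment, Δλ = atan2( sin θ sin δ cos φ₁, cos δ − sin φ₁ sin φ₂ ) = atan2(-0.485989, 0.607951) = -38.638°.
Hence λ₂ = -31.932° + -38.638° = -70.570°.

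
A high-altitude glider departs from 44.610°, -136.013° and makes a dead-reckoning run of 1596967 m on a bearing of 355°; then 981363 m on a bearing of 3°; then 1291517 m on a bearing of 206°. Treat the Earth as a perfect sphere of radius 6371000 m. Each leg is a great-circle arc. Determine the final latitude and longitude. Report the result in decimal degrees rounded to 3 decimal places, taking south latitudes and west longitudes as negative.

Apply the spherical direct solution leg by leg, carrying full precision between legs.
Leg 1: from (44.610°, -136.013°), δ = 1596967/6371000 = 0.250662 rad, θ = 355° → φ = 58.897°, λ = -138.412°.
Leg 2: from (58.897°, -138.412°), δ = 981363/6371000 = 0.154036 rad, θ = 3° → φ = 67.706°, λ = -137.199°.
Leg 3: from (67.706°, -137.199°), δ = 1291517/6371000 = 0.202718 rad, θ = 206° → φ = 56.894°, λ = -146.498°.

latitude 56.894°, longitude -146.498°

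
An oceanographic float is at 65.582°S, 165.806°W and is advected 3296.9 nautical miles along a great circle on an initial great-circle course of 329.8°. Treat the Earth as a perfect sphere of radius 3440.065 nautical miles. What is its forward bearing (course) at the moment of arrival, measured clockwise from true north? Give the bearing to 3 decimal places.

final bearing 347.659°

Central angle δ = d/R = 0.958383 rad.
Start latitude φ₁ = -1.144622 rad; initial bearing θ = 5.756096 rad.
Applying the spherical law of cosines for sides, sin φ₂ = sin φ₁ cos δ + cos φ₁ sin δ cos θ = -0.231075, so φ₂ = -13.360°.
For the longitude increment, Δλ = atan2( sin θ sin δ cos φ₁, cos δ − sin φ₁ sin φ₂ ) = atan2(-0.170153, 0.364438) = -25.027°.
λ₂ = -165.806° + -25.027° = -190.833°, normalized to (−180°, 180°] → 169.167°.
The forward bearing on arrival equals the back-azimuth from the destination plus 180°.
Back-azimuth from P₂ (-13.360°, 169.167°) to P₁ (-65.582°, -165.806°), with Δλ' = λ₁ − λ₂ = -334.973°: atan2( sin Δλ' cos φ₁ , cos φ₂ sin φ₁ − sin φ₂ cos φ₁ cos Δλ' ) = 167.659°.
Final bearing = (167.659° + 180°) mod 360° = 347.659°.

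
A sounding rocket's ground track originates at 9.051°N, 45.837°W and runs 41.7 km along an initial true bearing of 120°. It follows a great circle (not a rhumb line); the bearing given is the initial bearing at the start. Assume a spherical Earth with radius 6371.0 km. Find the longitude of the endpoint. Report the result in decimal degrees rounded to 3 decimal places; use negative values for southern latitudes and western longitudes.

longitude -45.508°

The arc subtends δ = 41.7/6371 = 0.006545 rad at the centre.
With φ₁ = 9.051° = 0.157970 rad and θ = 120° = 2.094395 rad:
sin φ₂ = sin φ₁ cos δ + cos φ₁ sin δ cos θ = (0.157314)(0.999979) + (0.987549)(0.006545)(-0.500000) = 0.154078
φ₂ = asin(0.154078) = 0.154695 rad = 8.863°.
For the longitude increment, Δλ = atan2( sin θ sin δ cos φ₁, cos δ − sin φ₁ sin φ₂ ) = atan2(0.005598, 0.975740) = 0.329°.
λ₂ = λ₁ + Δλ = -45.508°.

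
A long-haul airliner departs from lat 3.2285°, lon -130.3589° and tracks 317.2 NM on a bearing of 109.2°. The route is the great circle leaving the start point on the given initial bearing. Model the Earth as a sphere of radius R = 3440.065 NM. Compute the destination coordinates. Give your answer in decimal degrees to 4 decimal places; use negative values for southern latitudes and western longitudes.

latitude 1.4810°, longitude -125.3688°

The arc subtends δ = 317.2/3440.065 = 0.092208 rad at the centre.
With φ₁ = 3.2285° = 0.056348 rad and θ = 109.2° = 1.905900 rad:
Destination latitude: φ₂ = arcsin( sin φ₁ cos δ + cos φ₁ sin δ cos θ ) = arcsin(0.025846) = 1.4810°.
Then Δλ = atan2(0.086817, 0.994296) = 0.087094 rad, from sin θ sin δ cos φ₁ over cos δ − sin φ₁ sin φ₂.
λ₂ = -130.3589° + 4.9901° = -125.3688°.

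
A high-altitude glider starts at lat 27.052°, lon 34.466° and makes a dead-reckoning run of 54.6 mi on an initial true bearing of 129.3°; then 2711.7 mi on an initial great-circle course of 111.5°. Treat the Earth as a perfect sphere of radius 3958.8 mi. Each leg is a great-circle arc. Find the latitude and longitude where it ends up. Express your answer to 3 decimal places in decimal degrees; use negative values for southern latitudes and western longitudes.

Apply the spherical direct solution leg by leg, carrying full precision between legs.
Leg 1: from (27.052°, 34.466°), δ = 54.6/3958.8 = 0.013792 rad, θ = 129.3° → φ = 26.550°, λ = 35.150°.
Leg 2: from (26.550°, 35.150°), δ = 2711.7/3958.8 = 0.684980 rad, θ = 111.5° → φ = 7.975°, λ = 71.618°.

latitude 7.975°, longitude 71.618°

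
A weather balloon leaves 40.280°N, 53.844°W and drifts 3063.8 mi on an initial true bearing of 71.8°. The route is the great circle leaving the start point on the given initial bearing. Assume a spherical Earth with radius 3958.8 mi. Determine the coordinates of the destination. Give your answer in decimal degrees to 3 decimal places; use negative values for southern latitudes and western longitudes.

latitude 38.971°, longitude 4.808°

Central angle δ = d/R = 0.773921 rad.
Start latitude φ₁ = 0.703019 rad; initial bearing θ = 1.253146 rad.
sin φ₂ = sin φ₁ cos δ + cos φ₁ sin δ cos θ = (0.646524)(0.715175) + (0.762894)(0.698945)(0.312335) = 0.628921
φ₂ = asin(0.628921) = 0.680165 rad = 38.971°.
For the longitude increment, Δλ = atan2( sin θ sin δ cos φ₁, cos δ − sin φ₁ sin φ₂ ) = atan2(0.506545, 0.308563) = 58.652°.
Hence λ₂ = -53.844° + 58.652° = 4.808°.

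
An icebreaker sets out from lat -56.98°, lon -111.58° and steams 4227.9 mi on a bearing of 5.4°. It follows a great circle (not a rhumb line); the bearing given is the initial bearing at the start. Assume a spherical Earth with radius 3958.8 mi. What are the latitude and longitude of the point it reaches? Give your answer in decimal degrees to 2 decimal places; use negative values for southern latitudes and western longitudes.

δ = 4227.9/3958.8 = 1.067975 rad (61.1905°).
Start latitude φ₁ = -0.994489 rad; initial bearing θ = 0.094248 rad.
sin φ₂ = sin φ₁ cos δ + cos φ₁ sin δ cos θ = (-0.838480)(0.481899) + (0.544932)(0.876227)(0.995562) = 0.071301
φ₂ = asin(0.071301) = 0.071362 rad = 4.09°.
For the longitude increment, Δλ = atan2( sin θ sin δ cos φ₁, cos δ − sin φ₁ sin φ₂ ) = atan2(0.044935, 0.541684) = 4.74°.
λ₂ = λ₁ + Δλ = -106.84°.

latitude 4.09°, longitude -106.84°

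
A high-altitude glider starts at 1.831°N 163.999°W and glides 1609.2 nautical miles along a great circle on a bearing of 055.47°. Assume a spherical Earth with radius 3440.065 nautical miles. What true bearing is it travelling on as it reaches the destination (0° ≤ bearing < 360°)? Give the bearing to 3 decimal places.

δ = 1609.2/3440.065 = 0.467782 rad (26.8019°).
With φ₁ = 1.831° = 0.031957 rad and θ = 55.47° = 0.968134 rad:
Applying the spherical law of cosines for sides, sin φ₂ = sin φ₁ cos δ + cos φ₁ sin δ cos θ = 0.283980, so φ₂ = 16.498°.
For the longitude increment, Δλ = atan2( sin θ sin δ cos φ₁, cos δ − sin φ₁ sin φ₂ ) = atan2(0.371281, 0.883497) = 22.794°.
λ₂ = λ₁ + Δλ = -141.205°.
The forward bearing on arrival equals the back-azimuth from the destination plus 180°.
Back-azimuth from P₂ (16.498°, -141.205°) to P₁ (1.831°, -163.999°), with Δλ' = λ₁ − λ₂ = -22.794°: atan2( sin Δλ' cos φ₁ , cos φ₂ sin φ₁ − sin φ₂ cos φ₁ cos Δλ' ) = 239.178°.
Final bearing = (239.178° + 180°) mod 360° = 59.178°.

final bearing 59.178°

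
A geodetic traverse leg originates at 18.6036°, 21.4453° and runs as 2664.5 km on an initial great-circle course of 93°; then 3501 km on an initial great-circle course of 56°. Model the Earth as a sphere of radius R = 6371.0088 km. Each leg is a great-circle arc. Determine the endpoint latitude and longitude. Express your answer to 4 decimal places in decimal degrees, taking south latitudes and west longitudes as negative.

Apply the spherical direct solution leg by leg, carrying full precision between legs.
Leg 1: from (18.6036°, 21.4453°), δ = 2664.5/6371.0088 = 0.418223 rad, θ = 93° → φ = 15.7463°, λ = 46.3679°.
Leg 2: from (15.7463°, 46.3679°), δ = 3501/6371.0088 = 0.549521 rad, θ = 56° → φ = 30.8318°, λ = 76.6496°.

latitude 30.8318°, longitude 76.6496°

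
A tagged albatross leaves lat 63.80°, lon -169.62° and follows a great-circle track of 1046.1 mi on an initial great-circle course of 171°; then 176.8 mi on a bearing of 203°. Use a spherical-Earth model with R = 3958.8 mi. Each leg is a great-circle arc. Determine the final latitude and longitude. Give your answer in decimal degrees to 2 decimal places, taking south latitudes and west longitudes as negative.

Apply the spherical direct solution leg by leg, carrying full precision between legs.
Leg 1: from (63.80°, -169.62°), δ = 1046.1/3958.8 = 0.264247 rad, θ = 171° → φ = 48.78°, λ = -166.06°.
Leg 2: from (48.78°, -166.06°), δ = 176.8/3958.8 = 0.044660 rad, θ = 203° → φ = 46.42°, λ = -167.51°.

latitude 46.42°, longitude -167.51°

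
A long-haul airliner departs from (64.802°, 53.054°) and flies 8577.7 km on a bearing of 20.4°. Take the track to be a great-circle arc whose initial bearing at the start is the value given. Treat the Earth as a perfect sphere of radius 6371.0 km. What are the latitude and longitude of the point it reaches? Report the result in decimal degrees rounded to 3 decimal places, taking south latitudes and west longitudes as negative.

latitude 36.186°, longitude -151.847°

δ = 8577.7/6371 = 1.346366 rad (77.1411°).
Start latitude φ₁ = 1.131008 rad; initial bearing θ = 0.356047 rad.
sin φ₂ = sin φ₁ cos δ + cos φ₁ sin δ cos θ = (0.904842)(0.222551) + (0.425748)(0.974921)(0.937282) = 0.590411
φ₂ = asin(0.590411) = 0.631568 rad = 36.186°.
For the longitude increment, Δλ = atan2( sin θ sin δ cos φ₁, cos δ − sin φ₁ sin φ₂ ) = atan2(0.144682, -0.311678) = 155.099°.
λ₂ = 53.054° + 155.099° = 208.153°, normalized to (−180°, 180°] → -151.847°.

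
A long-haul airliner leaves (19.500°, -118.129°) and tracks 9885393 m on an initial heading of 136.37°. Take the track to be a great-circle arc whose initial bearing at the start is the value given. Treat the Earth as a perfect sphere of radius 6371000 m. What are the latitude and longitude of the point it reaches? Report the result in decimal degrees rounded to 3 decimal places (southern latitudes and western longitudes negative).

δ = 9885393/6371000 = 1.551623 rad (88.9015°).
Start latitude φ₁ = 0.340339 rad; initial bearing θ = 2.380106 rad.
Destination latitude: φ₂ = arcsin( sin φ₁ cos δ + cos φ₁ sin δ cos θ ) = arcsin(-0.675769) = -42.514°.
Δλ = atan2( sin θ sin δ cos φ₁ , cos δ − sin φ₁ sin φ₂ ) = atan2(0.650302, 0.244748) = 1.210833 rad = 69.376°.
Hence λ₂ = -118.129° + 69.376° = -48.753°.

latitude -42.514°, longitude -48.753°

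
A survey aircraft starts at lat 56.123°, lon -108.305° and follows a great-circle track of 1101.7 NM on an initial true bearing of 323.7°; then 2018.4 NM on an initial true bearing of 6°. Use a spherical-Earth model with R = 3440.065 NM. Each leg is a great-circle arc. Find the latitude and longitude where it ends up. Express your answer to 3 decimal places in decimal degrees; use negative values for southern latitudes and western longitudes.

Apply the spherical direct solution leg by leg, carrying full precision between legs.
Leg 1: from (56.123°, -108.305°), δ = 1101.7/3440.065 = 0.320256 rad, θ = 323.7° → φ = 68.349°, λ = -138.645°.
Leg 2: from (68.349°, -138.645°), δ = 2018.4/3440.065 = 0.586733 rad, θ = 6° → φ = 77.729°, λ = 25.555°.

latitude 77.729°, longitude 25.555°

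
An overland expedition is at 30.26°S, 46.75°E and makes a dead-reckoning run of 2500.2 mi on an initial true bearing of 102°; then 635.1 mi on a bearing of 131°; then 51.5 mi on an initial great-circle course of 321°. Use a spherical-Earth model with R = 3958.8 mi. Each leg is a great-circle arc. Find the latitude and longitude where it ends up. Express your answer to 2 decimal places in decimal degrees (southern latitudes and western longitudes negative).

latitude -36.01°, longitude 97.08°

Apply the spherical direct solution leg by leg, carrying full precision between legs.
Leg 1: from (-30.26°, 46.75°), δ = 2500.2/3958.8 = 0.631555 rad, θ = 102° → φ = -30.85°, λ = 89.02°.
Leg 2: from (-30.85°, 89.02°), δ = 635.1/3958.8 = 0.160427 rad, θ = 131° → φ = -36.59°, λ = 97.66°.
Leg 3: from (-36.59°, 97.66°), δ = 51.5/3958.8 = 0.013009 rad, θ = 321° → φ = -36.01°, λ = 97.08°.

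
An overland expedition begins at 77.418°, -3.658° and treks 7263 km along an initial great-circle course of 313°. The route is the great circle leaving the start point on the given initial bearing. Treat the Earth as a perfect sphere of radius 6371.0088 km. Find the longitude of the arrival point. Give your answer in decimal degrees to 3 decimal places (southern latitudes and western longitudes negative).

longitude -131.370°

Central angle δ = d/R = 1.140008 rad.
Start latitude φ₁ = 1.351199 rad; initial bearing θ = 5.462881 rad.
sin φ₂ = sin φ₁ cos δ + cos φ₁ sin δ cos θ = (0.975985)(0.417587) + (0.217837)(0.908637)(0.681998) = 0.542550
φ₂ = asin(0.542550) = 0.573470 rad = 32.857°.
Then Δλ = atan2(-0.144760, -0.111933) = -2.229002 rad, from sin θ sin δ cos φ₁ over cos δ − sin φ₁ sin φ₂.
λ₂ = λ₁ + Δλ = -131.370°.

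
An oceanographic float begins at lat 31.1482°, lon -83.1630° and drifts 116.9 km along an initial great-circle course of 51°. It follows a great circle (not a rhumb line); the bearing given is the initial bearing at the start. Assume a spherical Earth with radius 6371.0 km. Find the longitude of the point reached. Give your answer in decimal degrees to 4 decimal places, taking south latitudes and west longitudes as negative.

longitude -82.2016°

δ = 116.9/6371 = 0.018349 rad (1.0513°).
Converting: φ₁ = 0.543639 rad, θ = 0.890118 rad.
Destination latitude: φ₂ = arcsin( sin φ₁ cos δ + cos φ₁ sin δ cos θ ) = arcsin(0.527048) = 31.8062°.
Then Δλ = atan2(0.012203, 0.727214) = 0.016779 rad, from sin θ sin δ cos φ₁ over cos δ − sin φ₁ sin φ₂.
λ₂ = λ₁ + Δλ = -82.2016°.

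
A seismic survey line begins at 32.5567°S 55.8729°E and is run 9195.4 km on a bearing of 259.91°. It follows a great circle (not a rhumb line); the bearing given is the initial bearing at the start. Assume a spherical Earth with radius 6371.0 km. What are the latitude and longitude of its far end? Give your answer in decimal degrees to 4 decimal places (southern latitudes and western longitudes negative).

latitude -12.4085°, longitude -33.3269°

Central angle δ = d/R = 1.443321 rad.
With φ₁ = -32.5567° = -0.568222 rad and θ = 259.91° = 4.536285 rad:
Destination latitude: φ₂ = arcsin( sin φ₁ cos δ + cos φ₁ sin δ cos θ ) = arcsin(-0.214880) = -12.4085°.
Then Δλ = atan2(-0.823090, 0.011496) = -1.556830 rad, from sin θ sin δ cos φ₁ over cos δ − sin φ₁ sin φ₂.
λ₂ = λ₁ + Δλ = -33.3269°.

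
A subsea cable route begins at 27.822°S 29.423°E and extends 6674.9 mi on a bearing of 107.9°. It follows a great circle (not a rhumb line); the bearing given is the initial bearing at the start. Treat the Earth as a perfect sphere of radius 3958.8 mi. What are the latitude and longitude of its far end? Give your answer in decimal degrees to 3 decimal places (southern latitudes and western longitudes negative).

latitude -12.494°, longitude 133.910°

The arc subtends δ = 6674.9/3958.8 = 1.686092 rad at the centre.
With φ₁ = -27.822° = -0.485586 rad and θ = 107.9° = 1.883210 rad:
sin φ₂ = sin φ₁ cos δ + cos φ₁ sin δ cos θ = (-0.466726)(-0.115040) + (0.884402)(0.993361)(-0.307357) = -0.216330
φ₂ = asin(-0.216330) = -0.218054 rad = -12.494°.
Then Δλ = atan2(0.836004, -0.216007) = 1.823647 rad, from sin θ sin δ cos φ₁ over cos δ − sin φ₁ sin φ₂.
λ₂ = 29.423° + 104.487° = 133.910°.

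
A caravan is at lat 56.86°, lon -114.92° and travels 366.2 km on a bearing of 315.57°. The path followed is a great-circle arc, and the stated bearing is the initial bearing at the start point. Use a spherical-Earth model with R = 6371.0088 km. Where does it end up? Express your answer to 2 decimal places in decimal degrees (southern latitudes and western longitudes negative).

latitude 59.14°, longitude -119.42°

The arc subtends δ = 366.2/6371.0088 = 0.057479 rad at the centre.
With φ₁ = 56.86° = 0.992394 rad and θ = 315.57° = 5.507736 rad:
sin φ₂ = sin φ₁ cos δ + cos φ₁ sin δ cos θ = (0.837337)(0.998349) + (0.546687)(0.057447)(0.714106) = 0.858381
φ₂ = asin(0.858381) = 1.032106 rad = 59.14°.
Δλ = atan2( sin θ sin δ cos φ₁ , cos δ − sin φ₁ sin φ₂ ) = atan2(-0.021985, 0.279594) = -0.078471 rad = -4.50°.
Hence λ₂ = -114.92° + -4.50° = -119.42°.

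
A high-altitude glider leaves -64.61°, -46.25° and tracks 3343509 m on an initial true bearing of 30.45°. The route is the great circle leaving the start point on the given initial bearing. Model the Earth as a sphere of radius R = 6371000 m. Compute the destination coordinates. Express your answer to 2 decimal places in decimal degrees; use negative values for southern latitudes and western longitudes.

Angular distance δ = d/R = 3343509 / 6371000 = 0.524801 rad.
Converting: φ₁ = -1.127657 rad, θ = 0.531453 rad.
sin φ₂ = sin φ₁ cos δ + cos φ₁ sin δ cos θ = (-0.903410)(0.865424) + (0.428777)(0.501041)(0.862072) = -0.596629
φ₂ = asin(-0.596629) = -0.639294 rad = -36.63°.
Δλ = atan2( sin θ sin δ cos φ₁ , cos δ − sin φ₁ sin φ₂ ) = atan2(0.108875, 0.326423) = 0.321938 rad = 18.45°.
λ₂ = λ₁ + Δλ = -27.80°.

latitude -36.63°, longitude -27.80°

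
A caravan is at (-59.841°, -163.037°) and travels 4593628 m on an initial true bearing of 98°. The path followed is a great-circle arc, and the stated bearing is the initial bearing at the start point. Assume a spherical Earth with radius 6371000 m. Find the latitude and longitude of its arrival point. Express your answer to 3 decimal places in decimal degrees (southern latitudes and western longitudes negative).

latitude -44.076°, longitude -97.538°

Central angle δ = d/R = 0.721022 rad.
With φ₁ = -59.841° = -1.044422 rad and θ = 98° = 1.710423 rad:
Applying the spherical law of cosines for sides, sin φ₂ = sin φ₁ cos δ + cos φ₁ sin δ cos θ = -0.695613, so φ₂ = -44.076°.
For the longitude increment, Δλ = atan2( sin θ sin δ cos φ₁, cos δ − sin φ₁ sin φ₂ ) = atan2(0.328434, 0.149681) = 65.499°.
λ₂ = λ₁ + Δλ = -97.538°.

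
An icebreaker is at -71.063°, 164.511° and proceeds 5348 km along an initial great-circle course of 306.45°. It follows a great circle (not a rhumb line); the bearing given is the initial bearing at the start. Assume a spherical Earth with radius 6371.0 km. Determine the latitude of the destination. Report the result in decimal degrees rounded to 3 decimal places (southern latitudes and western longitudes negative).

latitude -29.225°

Angular distance δ = d/R = 5348 / 6371 = 0.839429 rad.
With φ₁ = -71.063° = -1.240283 rad and θ = 306.45° = 5.348561 rad:
Destination latitude: φ₂ = arcsin( sin φ₁ cos δ + cos φ₁ sin δ cos θ ) = arcsin(-0.488239) = -29.225°.
For the longitude increment, Δλ = atan2( sin θ sin δ cos φ₁, cos δ − sin φ₁ sin φ₂ ) = atan2(-0.194284, 0.206075) = -43.313°.
λ₂ = λ₁ + Δλ = 121.198°.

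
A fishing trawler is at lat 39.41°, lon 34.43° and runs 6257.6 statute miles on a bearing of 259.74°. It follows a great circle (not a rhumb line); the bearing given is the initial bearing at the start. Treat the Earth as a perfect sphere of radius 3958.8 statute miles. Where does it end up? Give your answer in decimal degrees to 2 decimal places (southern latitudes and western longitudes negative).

Central angle δ = d/R = 1.580681 rad.
Start latitude φ₁ = 0.687834 rad; initial bearing θ = 4.533318 rad.
Destination latitude: φ₂ = arcsin( sin φ₁ cos δ + cos φ₁ sin δ cos θ ) = arcsin(-0.143885) = -8.27°.
For the longitude increment, Δλ = atan2( sin θ sin δ cos φ₁, cos δ − sin φ₁ sin φ₂ ) = atan2(-0.760231, 0.081463) = -83.88°.
λ₂ = λ₁ + Δλ = -49.45°.

latitude -8.27°, longitude -49.45°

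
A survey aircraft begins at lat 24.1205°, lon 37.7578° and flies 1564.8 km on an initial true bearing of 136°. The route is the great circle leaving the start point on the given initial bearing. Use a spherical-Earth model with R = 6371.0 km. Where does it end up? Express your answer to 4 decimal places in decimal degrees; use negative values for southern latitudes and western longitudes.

latitude 13.6952°, longitude 47.7695°

δ = 1564.8/6371 = 0.245613 rad (14.0726°).
With φ₁ = 24.1205° = 0.420982 rad and θ = 136° = 2.373648 rad:
sin φ₂ = sin φ₁ cos δ + cos φ₁ sin δ cos θ = (0.408657)(0.969988) + (0.912688)(0.243151)(-0.719340) = 0.236756
φ₂ = asin(0.236756) = 0.239026 rad = 13.6952°.
Then Δλ = atan2(0.154159, 0.873236) = 0.174737 rad, from sin θ sin δ cos φ₁ over cos δ − sin φ₁ sin φ₂.
λ₂ = λ₁ + Δλ = 47.7695°.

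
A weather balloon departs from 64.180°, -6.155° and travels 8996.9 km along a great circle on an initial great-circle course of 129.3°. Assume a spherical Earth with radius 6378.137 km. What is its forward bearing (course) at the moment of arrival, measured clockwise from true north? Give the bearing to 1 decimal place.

δ = 8996.9/6378.137 = 1.410584 rad (80.8205°).
Converting: φ₁ = 1.120152 rad, θ = 2.256711 rad.
Applying the spherical law of cosines for sides, sin φ₂ = sin φ₁ cos δ + cos φ₁ sin δ cos θ = -0.128732, so φ₂ = -7.396°.
Then Δλ = atan2(0.332726, 0.275408) = 0.879374 rad, from sin θ sin δ cos φ₁ over cos δ − sin φ₁ sin φ₂.
Hence λ₂ = -6.155° + 50.384° = 44.229°.
The forward bearing on arrival equals the back-azimuth from the destination plus 180°.
Back-azimuth from P₂ (-7.4°, 44.2°) to P₁ (64.2°, -6.2°), with Δλ' = λ₁ − λ₂ = -50.4°: atan2( sin Δλ' cos φ₁ , cos φ₂ sin φ₁ − sin φ₂ cos φ₁ cos Δλ' ) = 340.1°.
Final bearing = (340.1° + 180°) mod 360° = 160.1°.

final bearing 160.1°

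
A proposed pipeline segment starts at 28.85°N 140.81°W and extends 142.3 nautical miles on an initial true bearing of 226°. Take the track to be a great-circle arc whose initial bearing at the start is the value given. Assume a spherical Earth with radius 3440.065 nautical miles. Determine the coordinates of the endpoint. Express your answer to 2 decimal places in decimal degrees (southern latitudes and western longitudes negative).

latitude 27.19°, longitude -142.73°

Angular distance δ = d/R = 142.3 / 3440.065 = 0.041365 rad.
Converting: φ₁ = 0.503527 rad, θ = 3.944444 rad.
Applying the spherical law of cosines for sides, sin φ₂ = sin φ₁ cos δ + cos φ₁ sin δ cos θ = 0.456944, so φ₂ = 27.19°.
Then Δλ = atan2(-0.026055, 0.778661) = -0.033449 rad, from sin θ sin δ cos φ₁ over cos δ − sin φ₁ sin φ₂.
Hence λ₂ = -140.81° + -1.92° = -142.73°.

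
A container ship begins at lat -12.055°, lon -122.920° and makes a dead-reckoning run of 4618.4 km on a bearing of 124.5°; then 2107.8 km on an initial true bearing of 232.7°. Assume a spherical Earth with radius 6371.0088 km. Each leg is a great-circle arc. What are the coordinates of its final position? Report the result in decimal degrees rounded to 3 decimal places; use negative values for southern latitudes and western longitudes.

latitude -41.524°, longitude -103.213°

Apply the spherical direct solution leg by leg, carrying full precision between legs.
Leg 1: from (-12.055°, -122.920°), δ = 4618.4/6371.0088 = 0.724909 rad, θ = 124.5° → φ = -31.575°, λ = -83.023°.
Leg 2: from (-31.575°, -83.023°), δ = 2107.8/6371.0088 = 0.330842 rad, θ = 232.7° → φ = -41.524°, λ = -103.213°.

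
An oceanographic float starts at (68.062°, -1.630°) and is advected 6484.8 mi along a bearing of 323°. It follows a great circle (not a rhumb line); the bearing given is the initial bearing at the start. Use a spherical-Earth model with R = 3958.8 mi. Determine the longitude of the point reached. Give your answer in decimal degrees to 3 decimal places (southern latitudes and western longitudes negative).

δ = 6484.8/3958.8 = 1.638072 rad (93.8546°).
Converting: φ₁ = 1.187906 rad, θ = 5.637413 rad.
sin φ₂ = sin φ₁ cos δ + cos φ₁ sin δ cos θ = (0.927589)(-0.067225) + (0.373603)(0.997738)(0.798636) = 0.235340
φ₂ = asin(0.235340) = 0.237569 rad = 13.612°.
Then Δλ = atan2(-0.224331, -0.285524) = -2.475643 rad, from sin θ sin δ cos φ₁ over cos δ − sin φ₁ sin φ₂.
Hence λ₂ = -1.630° + -141.844° = -143.474°.

longitude -143.474°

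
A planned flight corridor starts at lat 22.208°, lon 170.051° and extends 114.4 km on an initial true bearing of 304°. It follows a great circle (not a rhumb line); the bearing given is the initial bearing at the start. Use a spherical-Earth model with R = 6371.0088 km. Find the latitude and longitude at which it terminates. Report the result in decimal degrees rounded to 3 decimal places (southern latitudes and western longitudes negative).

latitude 22.781°, longitude 169.126°

Central angle δ = d/R = 0.017956 rad.
Converting: φ₁ = 0.387603 rad, θ = 5.305801 rad.
Destination latitude: φ₂ = arcsin( sin φ₁ cos δ + cos φ₁ sin δ cos θ ) = arcsin(0.387205) = 22.781°.
For the longitude increment, Δλ = atan2( sin θ sin δ cos φ₁, cos δ − sin φ₁ sin φ₂ ) = atan2(-0.013781, 0.853487) = -0.925°.
Hence λ₂ = 170.051° + -0.925° = 169.126°.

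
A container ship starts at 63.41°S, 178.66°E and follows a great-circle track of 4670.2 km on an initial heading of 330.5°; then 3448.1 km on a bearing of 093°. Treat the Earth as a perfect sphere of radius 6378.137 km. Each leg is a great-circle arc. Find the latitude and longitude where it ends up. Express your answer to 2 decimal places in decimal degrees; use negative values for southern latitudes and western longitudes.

Apply the spherical direct solution leg by leg, carrying full precision between legs.
Leg 1: from (-63.41°, 178.66°), δ = 4670.2/6378.137 = 0.732220 rad, θ = 330.5° → φ = -23.87°, λ = 157.56°.
Leg 2: from (-23.87°, 157.56°), δ = 3448.1/6378.137 = 0.540612 rad, θ = 93° → φ = -21.81°, λ = -168.83°.

latitude -21.81°, longitude -168.83°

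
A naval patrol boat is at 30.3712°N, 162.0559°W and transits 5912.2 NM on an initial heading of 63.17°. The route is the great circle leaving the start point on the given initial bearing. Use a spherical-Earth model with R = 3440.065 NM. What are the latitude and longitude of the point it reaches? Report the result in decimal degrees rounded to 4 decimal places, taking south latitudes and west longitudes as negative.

latitude 18.1005°, longitude -50.2687°

Central angle δ = d/R = 1.718630 rad.
With φ₁ = 30.3712° = 0.530077 rad and θ = 63.17° = 1.102524 rad:
Destination latitude: φ₂ = arcsin( sin φ₁ cos δ + cos φ₁ sin δ cos θ ) = arcsin(0.310685) = 18.1005°.
For the longitude increment, Δλ = atan2( sin θ sin δ cos φ₁, cos δ − sin φ₁ sin φ₂ ) = atan2(0.761493, -0.304379) = 111.7872°.
λ₂ = -162.0559° + 111.7872° = -50.2687°.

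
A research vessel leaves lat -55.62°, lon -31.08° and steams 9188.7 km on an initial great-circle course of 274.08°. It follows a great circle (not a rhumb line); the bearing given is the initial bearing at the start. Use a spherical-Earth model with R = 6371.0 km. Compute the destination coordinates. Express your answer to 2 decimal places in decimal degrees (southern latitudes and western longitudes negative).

The arc subtends δ = 9188.7/6371 = 1.442270 rad at the centre.
With φ₁ = -55.62° = -0.970752 rad and θ = 274.08° = 4.783598 rad:
Destination latitude: φ₂ = arcsin( sin φ₁ cos δ + cos φ₁ sin δ cos θ ) = arcsin(-0.065938) = -3.78°.
For the longitude increment, Δλ = atan2( sin θ sin δ cos φ₁, cos δ − sin φ₁ sin φ₂ ) = atan2(-0.558602, 0.073754) = -82.48°.
Hence λ₂ = -31.08° + -82.48° = -113.56°.

latitude -3.78°, longitude -113.56°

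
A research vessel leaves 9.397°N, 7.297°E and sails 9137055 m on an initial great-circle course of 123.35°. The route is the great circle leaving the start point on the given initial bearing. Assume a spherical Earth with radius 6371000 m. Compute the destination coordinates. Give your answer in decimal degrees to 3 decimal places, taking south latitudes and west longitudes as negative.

δ = 9137055/6371000 = 1.434163 rad (82.1715°).
Start latitude φ₁ = 0.164009 rad; initial bearing θ = 2.152864 rad.
Destination latitude: φ₂ = arcsin( sin φ₁ cos δ + cos φ₁ sin δ cos θ ) = arcsin(-0.515081) = -31.003°.
For the longitude increment, Δλ = atan2( sin θ sin δ cos φ₁, cos δ − sin φ₁ sin φ₂ ) = atan2(0.816438, 0.220308) = 74.899°.
λ₂ = 7.297° + 74.899° = 82.196°.

latitude -31.003°, longitude 82.196°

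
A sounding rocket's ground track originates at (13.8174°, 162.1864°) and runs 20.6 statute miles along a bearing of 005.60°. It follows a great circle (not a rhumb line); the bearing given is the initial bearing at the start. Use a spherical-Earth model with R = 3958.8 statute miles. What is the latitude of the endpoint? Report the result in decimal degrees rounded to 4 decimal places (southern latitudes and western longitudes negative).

δ = 20.6/3958.8 = 0.005204 rad (0.2981°).
Start latitude φ₁ = 0.241159 rad; initial bearing θ = 0.097738 rad.
Applying the spherical law of cosines for sides, sin φ₂ = sin φ₁ cos δ + cos φ₁ sin δ cos θ = 0.243854, so φ₂ = 14.1141°.
Then Δλ = atan2(0.000493, 0.941747) = 0.000524 rad, from sin θ sin δ cos φ₁ over cos δ − sin φ₁ sin φ₂.
λ₂ = λ₁ + Δλ = 162.2164°.

latitude 14.1141°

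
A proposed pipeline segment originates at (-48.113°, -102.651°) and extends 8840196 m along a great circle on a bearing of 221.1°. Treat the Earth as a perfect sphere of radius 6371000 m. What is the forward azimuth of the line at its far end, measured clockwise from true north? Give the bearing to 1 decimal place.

final bearing 325.6°

Angular distance δ = d/R = 8840196 / 6371000 = 1.387568 rad.
Start latitude φ₁ = -0.839730 rad; initial bearing θ = 3.858923 rad.
Destination latitude: φ₂ = arcsin( sin φ₁ cos δ + cos φ₁ sin δ cos θ ) = arcsin(-0.630350) = -39.076°.
Δλ = atan2( sin θ sin δ cos φ₁ , cos δ − sin φ₁ sin φ₂ ) = atan2(-0.431559, -0.287067) = -2.157774 rad = -123.631°.
λ₂ = -102.651° + -123.631° = -226.282°, normalized to (−180°, 180°] → 133.718°.
The forward bearing on arrival equals the back-azimuth from the destination plus 180°.
Back-azimuth from P₂ (-39.1°, 133.7°) to P₁ (-48.1°, -102.7°), with Δλ' = λ₁ − λ₂ = -236.4°: atan2( sin Δλ' cos φ₁ , cos φ₂ sin φ₁ − sin φ₂ cos φ₁ cos Δλ' ) = 145.6°.
Final bearing = (145.6° + 180°) mod 360° = 325.6°.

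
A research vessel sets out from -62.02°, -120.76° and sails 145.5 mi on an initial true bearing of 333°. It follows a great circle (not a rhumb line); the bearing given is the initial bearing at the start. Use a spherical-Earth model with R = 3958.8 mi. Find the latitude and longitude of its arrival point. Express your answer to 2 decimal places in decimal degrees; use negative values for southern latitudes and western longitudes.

latitude -60.13°, longitude -122.68°

δ = 145.5/3958.8 = 0.036754 rad (2.1058°).
Converting: φ₁ = -1.082453 rad, θ = 5.811946 rad.
sin φ₂ = sin φ₁ cos δ + cos φ₁ sin δ cos θ = (-0.883111)(0.999325) + (0.469163)(0.036745)(0.891007) = -0.867154
φ₂ = asin(-0.867154) = -1.049460 rad = -60.13°.
Then Δλ = atan2(-0.007827, 0.233531) = -0.033502 rad, from sin θ sin δ cos φ₁ over cos δ − sin φ₁ sin φ₂.
λ₂ = λ₁ + Δλ = -122.68°.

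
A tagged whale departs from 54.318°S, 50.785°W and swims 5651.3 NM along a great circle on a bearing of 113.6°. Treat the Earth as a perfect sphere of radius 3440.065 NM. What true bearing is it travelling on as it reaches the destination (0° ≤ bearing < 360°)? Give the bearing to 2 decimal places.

Angular distance δ = d/R = 5651.3 / 3440.065 = 1.642789 rad.
Start latitude φ₁ = -0.948028 rad; initial bearing θ = 1.982694 rad.
sin φ₂ = sin φ₁ cos δ + cos φ₁ sin δ cos θ = (-0.812267)(-0.071930) + (0.583286)(0.997410)(-0.400349) = -0.174487
φ₂ = asin(-0.174487) = -0.175384 rad = -10.049°.
Δλ = atan2( sin θ sin δ cos φ₁ , cos δ − sin φ₁ sin φ₂ ) = atan2(0.533117, -0.213660) = 1.951970 rad = 111.840°.
λ₂ = -50.785° + 111.840° = 61.055°.
The forward bearing on arrival equals the back-azimuth from the destination plus 180°.
Back-azimuth from P₂ (-10.05°, 61.05°) to P₁ (-54.32°, -50.78°), with Δλ' = λ₁ − λ₂ = -111.84°: atan2( sin Δλ' cos φ₁ , cos φ₂ sin φ₁ − sin φ₂ cos φ₁ cos Δλ' ) = 212.88°.
Final bearing = (212.88° + 180°) mod 360° = 32.88°.

final bearing 32.88°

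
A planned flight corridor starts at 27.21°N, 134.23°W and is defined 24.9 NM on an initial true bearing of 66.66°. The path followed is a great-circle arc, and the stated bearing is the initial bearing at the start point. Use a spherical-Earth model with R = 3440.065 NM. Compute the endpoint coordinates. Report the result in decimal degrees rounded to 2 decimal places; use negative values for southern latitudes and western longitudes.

latitude 27.37°, longitude -133.80°

Angular distance δ = d/R = 24.9 / 3440.065 = 0.007238 rad.
Start latitude φ₁ = 0.474904 rad; initial bearing θ = 1.163436 rad.
Destination latitude: φ₂ = arcsin( sin φ₁ cos δ + cos φ₁ sin δ cos θ ) = arcsin(0.459791) = 27.37°.
For the longitude increment, Δλ = atan2( sin θ sin δ cos φ₁, cos δ − sin φ₁ sin φ₂ ) = atan2(0.005910, 0.789733) = 0.43°.
Hence λ₂ = -134.23° + 0.43° = -133.80°.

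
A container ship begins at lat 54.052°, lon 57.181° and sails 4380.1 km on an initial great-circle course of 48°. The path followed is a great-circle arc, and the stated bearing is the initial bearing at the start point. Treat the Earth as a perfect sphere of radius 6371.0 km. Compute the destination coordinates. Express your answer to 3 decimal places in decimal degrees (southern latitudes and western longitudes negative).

Angular distance δ = d/R = 4380.1 / 6371 = 0.687506 rad.
Start latitude φ₁ = 0.943385 rad; initial bearing θ = 0.837758 rad.
Destination latitude: φ₂ = arcsin( sin φ₁ cos δ + cos φ₁ sin δ cos θ ) = arcsin(0.874930) = 61.037°.
For the longitude increment, Δλ = atan2( sin θ sin δ cos φ₁, cos δ − sin φ₁ sin φ₂ ) = atan2(0.276858, 0.064532) = 76.879°.
λ₂ = 57.181° + 76.879° = 134.060°.

latitude 61.037°, longitude 134.060°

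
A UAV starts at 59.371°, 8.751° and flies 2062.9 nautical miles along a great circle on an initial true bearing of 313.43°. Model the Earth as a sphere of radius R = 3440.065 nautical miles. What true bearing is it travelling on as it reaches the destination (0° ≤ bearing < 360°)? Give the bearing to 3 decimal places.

final bearing 242.028°

Central angle δ = d/R = 0.599669 rad.
Converting: φ₁ = 1.036219 rad, θ = 5.470385 rad.
Destination latitude: φ₂ = arcsin( sin φ₁ cos δ + cos φ₁ sin δ cos θ ) = arcsin(0.908019) = 65.233°.
Δλ = atan2( sin θ sin δ cos φ₁ , cos δ − sin φ₁ sin φ₂ ) = atan2(-0.208811, 0.044187) = -1.362262 rad = -78.052°.
Hence λ₂ = 8.751° + -78.052° = -69.301°.
The forward bearing on arrival equals the back-azimuth from the destination plus 180°.
Back-azimuth from P₂ (65.233°, -69.301°) to P₁ (59.371°, 8.751°), with Δλ' = λ₁ − λ₂ = 78.052°: atan2( sin Δλ' cos φ₁ , cos φ₂ sin φ₁ − sin φ₂ cos φ₁ cos Δλ' ) = 62.028°.
Final bearing = (62.028° + 180°) mod 360° = 242.028°.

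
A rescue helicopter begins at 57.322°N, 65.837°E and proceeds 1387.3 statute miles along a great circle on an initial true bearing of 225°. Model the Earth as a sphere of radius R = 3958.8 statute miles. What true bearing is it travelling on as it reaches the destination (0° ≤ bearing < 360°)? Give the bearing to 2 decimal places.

The arc subtends δ = 1387.3/3958.8 = 0.350434 rad at the centre.
With φ₁ = 57.322° = 1.000458 rad and θ = 225° = 3.926991 rad:
sin φ₂ = sin φ₁ cos δ + cos φ₁ sin δ cos θ = (0.841718)(0.939224) + (0.539917)(0.343306)(-0.707107) = 0.659495
φ₂ = asin(0.659495) = 0.720146 rad = 41.261°.
Δλ = atan2( sin θ sin δ cos φ₁ , cos δ − sin φ₁ sin φ₂ ) = atan2(-0.131067, 0.384115) = -0.328830 rad = -18.841°.
λ₂ = 65.837° + -18.841° = 46.996°.
The forward bearing on arrival equals the back-azimuth from the destination plus 180°.
Back-azimuth from P₂ (41.26°, 47.00°) to P₁ (57.32°, 65.84°), with Δλ' = λ₁ − λ₂ = 18.84°: atan2( sin Δλ' cos φ₁ , cos φ₂ sin φ₁ − sin φ₂ cos φ₁ cos Δλ' ) = 30.52°.
Final bearing = (30.52° + 180°) mod 360° = 210.52°.

final bearing 210.52°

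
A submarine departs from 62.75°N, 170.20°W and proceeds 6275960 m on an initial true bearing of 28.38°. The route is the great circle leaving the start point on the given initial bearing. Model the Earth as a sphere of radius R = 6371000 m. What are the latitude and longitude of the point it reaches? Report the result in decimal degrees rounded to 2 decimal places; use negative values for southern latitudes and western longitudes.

δ = 6275960/6371000 = 0.985082 rad (56.4411°).
Converting: φ₁ = 1.095194 rad, θ = 0.495324 rad.
Destination latitude: φ₂ = arcsin( sin φ₁ cos δ + cos φ₁ sin δ cos θ ) = arcsin(0.827141) = 55.81°.
For the longitude increment, Δλ = atan2( sin θ sin δ cos φ₁, cos δ − sin φ₁ sin φ₂ ) = atan2(0.181359, -0.182548) = 135.19°.
Hence λ₂ = -170.20° + 135.19° = -35.01°.

latitude 55.81°, longitude -35.01°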